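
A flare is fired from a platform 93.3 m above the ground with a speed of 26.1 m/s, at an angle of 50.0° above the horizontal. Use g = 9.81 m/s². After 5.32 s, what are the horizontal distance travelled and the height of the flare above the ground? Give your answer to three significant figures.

v_x = 26.1 cos 50.0° = 16.78 m/s; v_y0 = 26.1 sin 50.0° = 19.99 m/s.
x = v_x t = 16.78 × 5.32 = 89.3 m.
y = 93.3 + v_y0 t − ½ g t² = 60.8 m.

x = 89.3 m, y = 60.8 m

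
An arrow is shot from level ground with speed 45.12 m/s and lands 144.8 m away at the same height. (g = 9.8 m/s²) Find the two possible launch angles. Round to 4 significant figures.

22.09° and 67.91°

Level-ground range: R = v₀² sin(2θ)/g ⇒ sin 2θ = R g / v₀² = 144.8×9.8/45.12² = 0.6970.
2θ = arcsin(0.6970) = 44.187° or 180° − 44.187° = 135.813°.
So θ = 22.09° or θ = 67.91°.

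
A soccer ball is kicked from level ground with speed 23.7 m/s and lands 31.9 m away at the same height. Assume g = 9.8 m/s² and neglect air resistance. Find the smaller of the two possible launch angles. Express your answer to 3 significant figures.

Level-ground range: R = v₀² sin(2θ)/g ⇒ sin 2θ = R g / v₀² = 31.9×9.8/23.7² = 0.5566.
2θ = arcsin(0.5566) = 33.82° or 180° − 33.82° = 146.18°.
So θ = 16.9° or θ = 73.1°.

16.9°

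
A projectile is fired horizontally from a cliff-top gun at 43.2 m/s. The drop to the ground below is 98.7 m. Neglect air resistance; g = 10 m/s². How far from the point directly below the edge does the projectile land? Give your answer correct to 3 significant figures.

Initial vertical velocity is zero, so the fall time comes from h = ½ g t²: t = √(2 × 98.7 / 10) = 4.443 s.
Horizontal motion is uniform at 43.2 m/s, so x = 43.2 × 4.443 = 192 m.

192 m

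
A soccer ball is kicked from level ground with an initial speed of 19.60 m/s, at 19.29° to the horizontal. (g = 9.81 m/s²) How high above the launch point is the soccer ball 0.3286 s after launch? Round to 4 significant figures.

v_y0 = 19.60 sin 19.29° = 6.4749 m/s.
y(t) = v_y0 t − ½ g t² = 6.4749×0.3286 − 4.905×0.3286² = 1.598 m.

1.598 m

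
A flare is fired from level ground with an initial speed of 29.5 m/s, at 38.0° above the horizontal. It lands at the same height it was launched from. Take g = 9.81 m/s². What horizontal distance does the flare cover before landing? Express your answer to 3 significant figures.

86.1 m

For level ground, R = v₀² sin(2θ) / g.
sin(2 × 38.0°) = sin 76.00° = 0.9703.
R = (29.5)² × 0.9703 / 9.81 = 86.1 m.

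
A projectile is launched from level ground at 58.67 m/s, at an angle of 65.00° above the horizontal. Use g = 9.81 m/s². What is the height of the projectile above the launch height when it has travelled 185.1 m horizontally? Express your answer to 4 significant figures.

v_x = 58.67 cos 65.00° = 24.795 m/s, v_y0 = 58.67 sin 65.00° = 53.173 m/s.
Time to reach x = 185.1 m: t = x / v_x = 185.1 / 24.795 = 7.4652 s.
y = v_y0 t − ½ g t² = 53.173×7.4652 − 4.905×7.4652² = 123.6 m.

123.6 m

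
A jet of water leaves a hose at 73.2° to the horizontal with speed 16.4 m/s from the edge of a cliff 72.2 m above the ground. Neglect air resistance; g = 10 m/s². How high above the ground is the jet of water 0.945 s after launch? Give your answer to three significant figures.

82.6 m

v_y0 = 16.4 sin 73.2° = 15.70 m/s.
y(t) = 72.2 + v_y0 t − ½ g t² = 72.2 + 15.70×0.945 − ½×10×0.945² = 82.6 m.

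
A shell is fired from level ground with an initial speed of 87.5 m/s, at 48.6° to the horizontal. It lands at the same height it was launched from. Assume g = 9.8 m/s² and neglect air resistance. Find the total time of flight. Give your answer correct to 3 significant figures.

13.4 s

Vertical component: v_y = 87.5 sin 48.6° = 65.63 m/s.
For a projectile landing at launch height, time of flight is t = 2 v_y / g = 2 × 65.63 / 9.8 = 13.4 s.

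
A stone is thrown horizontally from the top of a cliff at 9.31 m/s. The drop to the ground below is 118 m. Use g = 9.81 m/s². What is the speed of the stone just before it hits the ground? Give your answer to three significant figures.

49.0 m/s

Fall time: t = √(2 × 118 / 9.81) = 4.905 s.
At impact: v_x = 9.31 m/s (unchanged), v_y = g t = 9.81 × 4.905 = 48.12 m/s.
Speed = √(v_x² + v_y²) = √(86.68 + 2316) = 49.0 m/s.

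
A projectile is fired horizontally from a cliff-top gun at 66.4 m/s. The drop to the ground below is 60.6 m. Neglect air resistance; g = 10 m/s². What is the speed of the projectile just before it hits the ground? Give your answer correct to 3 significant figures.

75.0 m/s

Fall time: t = √(2 × 60.6 / 10) = 3.481 s.
At impact: v_x = 66.4 m/s (unchanged), v_y = g t = 10 × 3.481 = 34.81 m/s.
Speed = √(v_x² + v_y²) = √(4409 + 1212) = 75.0 m/s.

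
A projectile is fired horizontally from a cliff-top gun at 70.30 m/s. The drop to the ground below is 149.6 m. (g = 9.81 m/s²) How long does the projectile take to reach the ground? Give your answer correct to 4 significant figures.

5.523 s

The horizontal speed doesn't affect the fall. With v_y0 = 0, h = ½ g t².
t = √(2 × 149.6 / 9.81) = √30.499 = 5.523 s.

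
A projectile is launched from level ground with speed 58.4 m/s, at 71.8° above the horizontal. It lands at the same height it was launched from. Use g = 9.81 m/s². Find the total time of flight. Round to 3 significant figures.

Vertical component: v_y = 58.4 sin 71.8° = 55.48 m/s.
For a projectile landing at launch height, time of flight is t = 2 v_y / g = 2 × 55.48 / 9.81 = 11.3 s.

11.3 s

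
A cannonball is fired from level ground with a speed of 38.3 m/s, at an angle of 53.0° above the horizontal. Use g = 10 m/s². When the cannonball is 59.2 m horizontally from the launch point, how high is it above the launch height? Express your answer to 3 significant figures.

45.6 m

v_x = 38.3 cos 53.0° = 23.05 m/s, v_y0 = 38.3 sin 53.0° = 30.59 m/s.
Time to reach x = 59.2 m: t = x / v_x = 59.2 / 23.05 = 2.568 s.
y = v_y0 t − ½ g t² = 30.59×2.568 − 5.000×2.568² = 45.6 m.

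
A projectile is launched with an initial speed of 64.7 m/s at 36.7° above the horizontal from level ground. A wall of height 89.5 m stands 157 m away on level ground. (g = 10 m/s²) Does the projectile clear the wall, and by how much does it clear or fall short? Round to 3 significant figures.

v_x = 64.7 cos 36.7° = 51.87 m/s; v_y0 = 64.7 sin 36.7° = 38.67 m/s.
Time to reach the wall: t = 157 / 51.87 = 3.027 s.
Height at that point: y = 38.67×3.027 − 5.000×3.027² = 71.24 m.
That is 89.5 − 71.24 = 18.3 m below the top of the wall, so the projectile does not clear it.

No — it falls 18.3 m short of clearing the wall.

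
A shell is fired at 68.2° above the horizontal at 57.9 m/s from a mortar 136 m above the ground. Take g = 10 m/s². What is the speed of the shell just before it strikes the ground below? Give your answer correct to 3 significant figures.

77.9 m/s

v_x = 57.9 cos 68.2° = 21.50 m/s is unchanged throughout.
For the vertical component, v_y² = v_y0² + 2 g h = (53.76)² + 2×10×136 = 5610, so |v_y| = 74.90 m/s.
Impact speed = √(v_x² + v_y²) = √(462.2 + 5610) = 77.9 m/s.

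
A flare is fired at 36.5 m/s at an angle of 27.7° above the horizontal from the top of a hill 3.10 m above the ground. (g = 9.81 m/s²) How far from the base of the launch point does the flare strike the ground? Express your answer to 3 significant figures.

Components: v_x = 36.5 cos 27.7° = 32.32 m/s, v_y = 36.5 sin 27.7° = 16.97 m/s.
Vertical: 0 = 3.10 + 16.97 t − ½(9.81) t² ⇒ 4.905 t² − 16.97 t − 3.10 = 0.
t = [16.97 + √(288.0 + 60.82)] / 9.810 = 3.634 s.
Horizontal: R = v_x · t = 32.32 × 3.634 = 117 m.

117 m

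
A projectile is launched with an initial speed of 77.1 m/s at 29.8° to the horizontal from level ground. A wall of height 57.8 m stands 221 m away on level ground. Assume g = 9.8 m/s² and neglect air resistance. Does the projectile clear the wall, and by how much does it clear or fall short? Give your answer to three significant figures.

v_x = 77.1 cos 29.8° = 66.90 m/s; v_y0 = 77.1 sin 29.8° = 38.32 m/s.
Time to reach the wall: t = 221 / 66.90 = 3.303 s.
Height at that point: y = 38.32×3.303 − 4.900×3.303² = 73.11 m.
That is 73.11 − 57.8 = 15.3 m above the top of the wall, so the projectile clears it.

Yes — it clears the wall by 15.3 m.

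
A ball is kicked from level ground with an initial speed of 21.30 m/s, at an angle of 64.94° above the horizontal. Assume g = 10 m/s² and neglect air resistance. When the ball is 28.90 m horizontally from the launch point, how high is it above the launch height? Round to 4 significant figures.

v_x = 21.30 cos 64.94° = 9.0220 m/s, v_y0 = 21.30 sin 64.94° = 19.295 m/s.
Time to reach x = 28.90 m: t = x / v_x = 28.90 / 9.0220 = 3.2033 s.
y = v_y0 t − ½ g t² = 19.295×3.2033 − 5.000×3.2033² = 10.50 m.

10.50 m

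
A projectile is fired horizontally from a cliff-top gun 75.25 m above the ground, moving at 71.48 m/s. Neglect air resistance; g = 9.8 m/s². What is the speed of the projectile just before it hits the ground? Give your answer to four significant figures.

Fall time: t = √(2 × 75.25 / 9.8) = 3.9188 s.
At impact: v_x = 71.48 m/s (unchanged), v_y = g t = 9.8 × 3.9188 = 38.404 m/s.
Speed = √(v_x² + v_y²) = √(5109.4 + 1474.9) = 81.14 m/s.

81.14 m/s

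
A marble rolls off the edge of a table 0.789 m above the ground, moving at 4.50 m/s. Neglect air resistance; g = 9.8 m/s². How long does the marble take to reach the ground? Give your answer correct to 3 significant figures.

0.401 s

The horizontal speed doesn't affect the fall. With v_y0 = 0, h = ½ g t².
t = √(2 × 0.789 / 9.8) = √0.1610 = 0.401 s.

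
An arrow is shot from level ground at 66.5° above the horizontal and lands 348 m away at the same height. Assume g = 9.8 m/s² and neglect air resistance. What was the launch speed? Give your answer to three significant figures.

On level ground, R = v₀² sin(2θ) / g, so v₀ = √(R g / sin 2θ).
sin(2 × 66.5°) = 0.7314.
v₀ = √(348 × 9.8 / 0.7314) = √4663 = 68.3 m/s.

68.3 m/s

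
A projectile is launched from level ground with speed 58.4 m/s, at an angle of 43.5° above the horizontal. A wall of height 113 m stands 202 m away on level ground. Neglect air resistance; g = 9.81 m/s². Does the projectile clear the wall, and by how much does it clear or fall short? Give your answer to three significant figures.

No — it falls 32.8 m short of clearing the wall.

v_x = 58.4 cos 43.5° = 42.36 m/s; v_y0 = 58.4 sin 43.5° = 40.20 m/s.
Time to reach the wall: t = 202 / 42.36 = 4.769 s.
Height at that point: y = 40.20×4.769 − 4.905×4.769² = 80.16 m.
That is 113 − 80.16 = 32.8 m below the top of the wall, so the projectile does not clear it.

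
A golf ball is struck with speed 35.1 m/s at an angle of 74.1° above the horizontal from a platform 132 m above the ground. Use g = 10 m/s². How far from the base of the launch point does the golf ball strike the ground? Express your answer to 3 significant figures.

Components: v_x = 35.1 cos 74.1° = 9.616 m/s, v_y = 35.1 sin 74.1° = 33.76 m/s.
Vertical: 0 = 132 + 33.76 t − ½(10) t² ⇒ 5.000 t² − 33.76 t − 132 = 0.
t = [33.76 + √(1140 + 2640)] / 10.00 = 9.524 s.
Horizontal: R = v_x · t = 9.616 × 9.524 = 91.6 m.

91.6 m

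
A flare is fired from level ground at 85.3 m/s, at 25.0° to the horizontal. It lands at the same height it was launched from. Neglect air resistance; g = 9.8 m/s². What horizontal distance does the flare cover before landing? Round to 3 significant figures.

569 m

Components: v_x = 85.3 cos 25.0° = 77.31 m/s, v_y = 85.3 sin 25.0° = 36.05 m/s.
Time of flight (same landing height): t = 2 v_y / g = 2 × 36.05 / 9.8 = 7.357 s.
Range: R = v_x · t = 77.31 × 7.357 = 569 m.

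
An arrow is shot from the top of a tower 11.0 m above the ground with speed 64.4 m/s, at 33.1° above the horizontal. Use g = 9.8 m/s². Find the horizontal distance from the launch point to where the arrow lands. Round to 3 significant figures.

403 m

Components: v_x = 64.4 cos 33.1° = 53.95 m/s, v_y = 64.4 sin 33.1° = 35.17 m/s.
Vertical: 0 = 11.0 + 35.17 t − ½(9.8) t² ⇒ 4.900 t² − 35.17 t − 11.0 = 0.
t = [35.17 + √(1237 + 215.6)] / 9.800 = 7.478 s.
Horizontal: R = v_x · t = 53.95 × 7.478 = 403 m.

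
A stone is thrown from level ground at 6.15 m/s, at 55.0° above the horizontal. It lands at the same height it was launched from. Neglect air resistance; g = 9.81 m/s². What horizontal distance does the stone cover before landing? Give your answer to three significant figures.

3.62 m

Components: v_x = 6.15 cos 55.0° = 3.527 m/s, v_y = 6.15 sin 55.0° = 5.038 m/s.
Time of flight (same landing height): t = 2 v_y / g = 2 × 5.038 / 9.81 = 1.027 s.
Range: R = v_x · t = 3.527 × 1.027 = 3.62 m.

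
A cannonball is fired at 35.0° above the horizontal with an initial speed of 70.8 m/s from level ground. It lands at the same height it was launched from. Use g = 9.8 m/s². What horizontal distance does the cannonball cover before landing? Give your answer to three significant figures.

481 m

For level ground, R = v₀² sin(2θ) / g.
sin(2 × 35.0°) = sin 70.00° = 0.9397.
R = (70.8)² × 0.9397 / 9.8 = 481 m.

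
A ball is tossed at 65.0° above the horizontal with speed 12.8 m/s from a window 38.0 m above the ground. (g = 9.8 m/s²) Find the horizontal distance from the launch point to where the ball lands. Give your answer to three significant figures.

Components: v_x = 12.8 cos 65.0° = 5.410 m/s, v_y = 12.8 sin 65.0° = 11.60 m/s.
Vertical: 0 = 38.0 + 11.60 t − ½(9.8) t² ⇒ 4.900 t² − 11.60 t − 38.0 = 0.
t = [11.60 + √(134.6 + 744.8)] / 9.800 = 4.210 s.
Horizontal: R = v_x · t = 5.410 × 4.210 = 22.8 m.

22.8 m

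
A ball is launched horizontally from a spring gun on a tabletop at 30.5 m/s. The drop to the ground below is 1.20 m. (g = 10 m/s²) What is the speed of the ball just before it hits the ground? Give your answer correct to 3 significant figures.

Fall time: t = √(2 × 1.20 / 10) = 0.4899 s.
At impact: v_x = 30.5 m/s (unchanged), v_y = g t = 10 × 0.4899 = 4.899 m/s.
Speed = √(v_x² + v_y²) = √(930.2 + 24.00) = 30.9 m/s.

30.9 m/s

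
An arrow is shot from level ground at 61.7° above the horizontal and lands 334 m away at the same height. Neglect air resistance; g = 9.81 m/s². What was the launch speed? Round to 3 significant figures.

62.6 m/s

On level ground, R = v₀² sin(2θ) / g, so v₀ = √(R g / sin 2θ).
sin(2 × 61.7°) = 0.8348.
v₀ = √(334 × 9.81 / 0.8348) = √3925 = 62.6 m/s.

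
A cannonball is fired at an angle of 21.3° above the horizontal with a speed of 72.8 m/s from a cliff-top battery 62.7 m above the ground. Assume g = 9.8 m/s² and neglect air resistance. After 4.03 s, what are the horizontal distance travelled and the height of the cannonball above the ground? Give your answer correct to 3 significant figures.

v_x = 72.8 cos 21.3° = 67.83 m/s; v_y0 = 72.8 sin 21.3° = 26.44 m/s.
x = v_x t = 67.83 × 4.03 = 273 m.
y = 62.7 + v_y0 t − ½ g t² = 89.7 m.

x = 273 m, y = 89.7 m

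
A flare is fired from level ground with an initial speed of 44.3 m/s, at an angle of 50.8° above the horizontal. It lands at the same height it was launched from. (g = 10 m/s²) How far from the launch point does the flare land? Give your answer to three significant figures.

192 m

Components: v_x = 44.3 cos 50.8° = 28.00 m/s, v_y = 44.3 sin 50.8° = 34.33 m/s.
Time of flight (same landing height): t = 2 v_y / g = 2 × 34.33 / 10 = 6.866 s.
Range: R = v_x · t = 28.00 × 6.866 = 192 m.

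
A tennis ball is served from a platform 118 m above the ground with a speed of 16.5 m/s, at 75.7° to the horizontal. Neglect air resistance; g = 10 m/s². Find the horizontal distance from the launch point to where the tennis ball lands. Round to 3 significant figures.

27.4 m

Components: v_x = 16.5 cos 75.7° = 4.075 m/s, v_y = 16.5 sin 75.7° = 15.99 m/s.
Vertical: 0 = 118 + 15.99 t − ½(10) t² ⇒ 5.000 t² − 15.99 t − 118 = 0.
t = [15.99 + √(255.7 + 2360)] / 10.00 = 6.713 s.
Horizontal: R = v_x · t = 4.075 × 6.713 = 27.4 m.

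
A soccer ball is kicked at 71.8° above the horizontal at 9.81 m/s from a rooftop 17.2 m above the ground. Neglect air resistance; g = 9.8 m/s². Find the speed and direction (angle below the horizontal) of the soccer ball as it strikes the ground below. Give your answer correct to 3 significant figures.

v_x = 9.81 cos 71.8° = 3.064 m/s (constant).
|v_y| at impact = √((9.319)² + 2×9.8×17.2) = 20.59 m/s.
Speed = √(3.064² + 20.59²) = 20.8 m/s; angle = arctan(20.59/3.064) = 81.5° below horizontal.

20.8 m/s at 81.5° below the horizontal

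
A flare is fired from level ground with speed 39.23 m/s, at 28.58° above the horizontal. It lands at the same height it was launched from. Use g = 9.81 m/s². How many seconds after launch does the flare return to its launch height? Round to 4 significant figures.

Vertical component: v_y = 39.23 sin 28.58° = 18.767 m/s.
For a projectile landing at launch height, time of flight is t = 2 v_y / g = 2 × 18.767 / 9.81 = 3.826 s.

3.826 s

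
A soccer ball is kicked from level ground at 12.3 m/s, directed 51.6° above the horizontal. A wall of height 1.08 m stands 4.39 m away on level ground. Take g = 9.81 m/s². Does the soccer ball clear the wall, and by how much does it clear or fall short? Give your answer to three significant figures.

v_x = 12.3 cos 51.6° = 7.640 m/s; v_y0 = 12.3 sin 51.6° = 9.639 m/s.
Time to reach the wall: t = 4.39 / 7.640 = 0.5746 s.
Height at that point: y = 9.639×0.5746 − 4.905×0.5746² = 3.919 m.
That is 3.919 − 1.08 = 2.84 m above the top of the wall, so the soccer ball clears it.

Yes — it clears the wall by 2.84 m.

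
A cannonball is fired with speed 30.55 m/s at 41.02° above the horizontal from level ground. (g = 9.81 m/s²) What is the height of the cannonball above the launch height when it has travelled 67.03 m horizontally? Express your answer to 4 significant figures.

v_x = 30.55 cos 41.02° = 23.049 m/s, v_y0 = 30.55 sin 41.02° = 20.051 m/s.
Time to reach x = 67.03 m: t = x / v_x = 67.03 / 23.049 = 2.9082 s.
y = v_y0 t − ½ g t² = 20.051×2.9082 − 4.905×2.9082² = 16.83 m.

16.83 m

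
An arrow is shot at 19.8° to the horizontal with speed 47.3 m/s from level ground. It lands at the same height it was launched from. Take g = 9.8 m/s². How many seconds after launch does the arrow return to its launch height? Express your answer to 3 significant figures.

3.27 s

Vertical component: v_y = 47.3 sin 19.8° = 16.02 m/s.
For a projectile landing at launch height, time of flight is t = 2 v_y / g = 2 × 16.02 / 9.8 = 3.27 s.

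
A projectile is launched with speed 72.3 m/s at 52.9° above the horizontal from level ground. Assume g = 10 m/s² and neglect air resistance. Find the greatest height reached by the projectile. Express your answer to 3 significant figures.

166 m

Vertical component of launch velocity: v_y = 72.3 sin 52.9° = 57.67 m/s.
At the highest point the vertical velocity is zero, so v_y² = 2 g h_max.
h_max = (57.67)² / (2 × 10) = 3326 / 20.00 = 166 m.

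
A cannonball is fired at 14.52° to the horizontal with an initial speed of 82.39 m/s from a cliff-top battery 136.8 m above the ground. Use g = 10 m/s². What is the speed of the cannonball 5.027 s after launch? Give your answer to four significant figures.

v_x = 82.39 cos 14.52° = 79.758 m/s (constant).
v_y(t) = 82.39 sin 14.52° − g t = 20.657 − 10 × 5.027 = -29.613 m/s.
Speed = √(v_x² + v_y²) = √(6361.3 + 876.93) = 85.08 m/s.

85.08 m/s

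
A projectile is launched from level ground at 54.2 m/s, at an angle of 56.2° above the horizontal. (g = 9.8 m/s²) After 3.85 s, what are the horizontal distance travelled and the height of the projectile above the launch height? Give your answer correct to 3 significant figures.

x = 116 m, y = 101 m

v_x = 54.2 cos 56.2° = 30.15 m/s; v_y0 = 54.2 sin 56.2° = 45.04 m/s.
x = v_x t = 30.15 × 3.85 = 116 m.
y = v_y0 t − ½ g t² = 45.04×3.85 − 4.900×3.85² = 101 m.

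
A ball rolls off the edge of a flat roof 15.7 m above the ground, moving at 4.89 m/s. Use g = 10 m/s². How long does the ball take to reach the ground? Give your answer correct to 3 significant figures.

The horizontal speed doesn't affect the fall. With v_y0 = 0, h = ½ g t².
t = √(2 × 15.7 / 10) = √3.140 = 1.77 s.

1.77 s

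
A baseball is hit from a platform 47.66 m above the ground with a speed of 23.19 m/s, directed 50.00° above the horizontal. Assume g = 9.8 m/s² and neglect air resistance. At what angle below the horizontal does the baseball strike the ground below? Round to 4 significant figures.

v_x = 23.19 cos 50.00° = 14.906 m/s.
At impact |v_y| = √(v_y0² + 2 g h) = √(17.765² + 2×9.8×47.66) = 35.352 m/s.
Angle below horizontal = arctan(|v_y| / v_x) = arctan(35.352 / 14.906) = 67.14°.

67.14°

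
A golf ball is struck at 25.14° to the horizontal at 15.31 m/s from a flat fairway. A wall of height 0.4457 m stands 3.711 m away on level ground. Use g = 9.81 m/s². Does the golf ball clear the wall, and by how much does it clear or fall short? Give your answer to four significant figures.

v_x = 15.31 cos 25.14° = 13.860 m/s; v_y0 = 15.31 sin 25.14° = 6.5042 m/s.
Time to reach the wall: t = 3.711 / 13.860 = 0.26775 s.
Height at that point: y = 6.5042×0.26775 − 4.905×0.26775² = 1.3899 m.
That is 1.3899 − 0.4457 = 0.9442 m above the top of the wall, so the golf ball clears it.

Yes — it clears the wall by 0.9442 m.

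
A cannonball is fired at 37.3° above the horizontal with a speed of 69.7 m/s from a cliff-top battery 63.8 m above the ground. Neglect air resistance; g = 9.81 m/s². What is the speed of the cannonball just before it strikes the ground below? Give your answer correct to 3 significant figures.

78.2 m/s

v_x = 69.7 cos 37.3° = 55.44 m/s is unchanged throughout.
For the vertical component, v_y² = v_y0² + 2 g h = (42.24)² + 2×9.81×63.8 = 3036, so |v_y| = 55.10 m/s.
Impact speed = √(v_x² + v_y²) = √(3074 + 3036) = 78.2 m/s.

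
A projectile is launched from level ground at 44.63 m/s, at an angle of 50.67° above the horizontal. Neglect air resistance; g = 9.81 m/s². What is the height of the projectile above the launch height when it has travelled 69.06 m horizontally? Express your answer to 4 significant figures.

55.05 m

v_x = 44.63 cos 50.67° = 28.286 m/s, v_y0 = 44.63 sin 50.67° = 34.522 m/s.
Time to reach x = 69.06 m: t = x / v_x = 69.06 / 28.286 = 2.4415 s.
y = v_y0 t − ½ g t² = 34.522×2.4415 − 4.905×2.4415² = 55.05 m.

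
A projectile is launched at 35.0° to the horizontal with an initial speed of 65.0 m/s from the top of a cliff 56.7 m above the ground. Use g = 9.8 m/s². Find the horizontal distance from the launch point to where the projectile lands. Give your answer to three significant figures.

Components: v_x = 65.0 cos 35.0° = 53.24 m/s, v_y = 65.0 sin 35.0° = 37.28 m/s.
Vertical: 0 = 56.7 + 37.28 t − ½(9.8) t² ⇒ 4.900 t² − 37.28 t − 56.7 = 0.
t = [37.28 + √(1390 + 1111)] / 9.800 = 8.907 s.
Horizontal: R = v_x · t = 53.24 × 8.907 = 474 m.

474 m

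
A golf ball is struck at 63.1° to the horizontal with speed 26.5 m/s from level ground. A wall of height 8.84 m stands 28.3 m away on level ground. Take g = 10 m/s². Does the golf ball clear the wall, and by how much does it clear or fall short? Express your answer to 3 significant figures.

v_x = 26.5 cos 63.1° = 11.99 m/s; v_y0 = 26.5 sin 63.1° = 23.63 m/s.
Time to reach the wall: t = 28.3 / 11.99 = 2.360 s.
Height at that point: y = 23.63×2.360 − 5.000×2.360² = 27.92 m.
That is 27.92 − 8.84 = 19.1 m above the top of the wall, so the golf ball clears it.

Yes — it clears the wall by 19.1 m.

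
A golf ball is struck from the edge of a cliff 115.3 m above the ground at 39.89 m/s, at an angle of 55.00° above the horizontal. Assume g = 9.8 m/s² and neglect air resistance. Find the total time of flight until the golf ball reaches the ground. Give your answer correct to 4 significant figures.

9.221 s

Vertical component: v_y = 39.89 sin 55.00° = 32.676 m/s.
Taking up as positive with launch at y = 115.3 m, landing at y = 0: 0 = 115.3 + 32.676 t − ½(9.8) t².
Solving 4.900 t² − 32.676 t − 115.3 = 0 gives t = [32.676 + √(32.676² + 4·4.900·115.3)] / 9.800 = 9.221 s.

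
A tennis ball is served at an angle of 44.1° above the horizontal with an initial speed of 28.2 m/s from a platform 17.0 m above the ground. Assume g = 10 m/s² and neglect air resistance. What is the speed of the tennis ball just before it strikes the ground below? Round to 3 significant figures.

v_x = 28.2 cos 44.1° = 20.25 m/s is unchanged throughout.
For the vertical component, v_y² = v_y0² + 2 g h = (19.62)² + 2×10×17.0 = 724.9, so |v_y| = 26.92 m/s.
Impact speed = √(v_x² + v_y²) = √(410.1 + 724.9) = 33.7 m/s.

33.7 m/s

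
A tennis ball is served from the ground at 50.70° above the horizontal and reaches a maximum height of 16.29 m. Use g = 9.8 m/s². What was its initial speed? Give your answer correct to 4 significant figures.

At maximum height v_y = 0, so (v₀ sin θ)² = 2 g H.
v₀ sin 50.70° = √(2 × 9.8 × 16.29) = 17.869 m/s.
v₀ = 17.869 / sin 50.70° = 17.869 / 0.7738 = 23.09 m/s.

23.09 m/s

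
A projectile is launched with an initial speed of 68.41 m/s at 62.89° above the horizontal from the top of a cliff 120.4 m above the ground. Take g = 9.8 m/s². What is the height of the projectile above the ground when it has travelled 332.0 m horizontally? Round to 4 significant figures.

v_x = 68.41 cos 62.89° = 31.174 m/s, v_y0 = 68.41 sin 62.89° = 60.894 m/s.
Time to reach x = 332.0 m: t = x / v_x = 332.0 / 31.174 = 10.650 s.
y = 120.4 + v_y0 t − ½ g t² = 120.4 + 60.894×10.650 − 4.900×10.650² = 213.2 m.

213.2 m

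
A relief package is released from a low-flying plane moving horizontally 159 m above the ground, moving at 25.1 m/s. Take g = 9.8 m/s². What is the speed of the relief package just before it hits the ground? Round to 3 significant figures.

61.2 m/s

Fall time: t = √(2 × 159 / 9.8) = 5.696 s.
At impact: v_x = 25.1 m/s (unchanged), v_y = g t = 9.8 × 5.696 = 55.82 m/s.
Speed = √(v_x² + v_y²) = √(630.0 + 3116) = 61.2 m/s.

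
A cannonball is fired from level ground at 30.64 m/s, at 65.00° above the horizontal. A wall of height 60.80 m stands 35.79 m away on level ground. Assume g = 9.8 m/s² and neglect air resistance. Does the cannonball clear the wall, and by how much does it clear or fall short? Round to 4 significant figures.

v_x = 30.64 cos 65.00° = 12.949 m/s; v_y0 = 30.64 sin 65.00° = 27.769 m/s.
Time to reach the wall: t = 35.79 / 12.949 = 2.7639 s.
Height at that point: y = 27.769×2.7639 − 4.900×2.7639² = 39.319 m.
That is 60.80 − 39.319 = 21.48 m below the top of the wall, so the cannonball does not clear it.

No — it falls 21.48 m short of clearing the wall.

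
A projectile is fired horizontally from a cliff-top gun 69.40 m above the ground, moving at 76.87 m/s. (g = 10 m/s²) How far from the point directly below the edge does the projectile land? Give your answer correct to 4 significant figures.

Initial vertical velocity is zero, so the fall time comes from h = ½ g t²: t = √(2 × 69.40 / 10) = 3.7256 s.
Horizontal motion is uniform at 76.87 m/s, so x = 76.87 × 3.7256 = 286.4 m.

286.4 m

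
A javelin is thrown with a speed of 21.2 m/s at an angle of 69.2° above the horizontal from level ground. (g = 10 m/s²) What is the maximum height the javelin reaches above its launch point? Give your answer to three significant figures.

Vertical component of launch velocity: v_y = 21.2 sin 69.2° = 19.82 m/s.
At the highest point the vertical velocity is zero, so v_y² = 2 g h_max.
h_max = (19.82)² / (2 × 10) = 392.8 / 20.00 = 19.6 m.

19.6 m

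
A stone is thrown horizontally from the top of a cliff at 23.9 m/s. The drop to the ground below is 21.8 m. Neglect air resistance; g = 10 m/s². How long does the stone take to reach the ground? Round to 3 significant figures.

2.09 s

The horizontal speed doesn't affect the fall. With v_y0 = 0, h = ½ g t².
t = √(2 × 21.8 / 10) = √4.360 = 2.09 s.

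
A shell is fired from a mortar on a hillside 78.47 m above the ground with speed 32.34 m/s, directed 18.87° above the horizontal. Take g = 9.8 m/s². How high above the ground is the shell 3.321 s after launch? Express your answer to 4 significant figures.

59.16 m

v_y0 = 32.34 sin 18.87° = 10.459 m/s.
y(t) = 78.47 + v_y0 t − ½ g t² = 78.47 + 10.459×3.321 − ½×9.8×3.321² = 59.16 m.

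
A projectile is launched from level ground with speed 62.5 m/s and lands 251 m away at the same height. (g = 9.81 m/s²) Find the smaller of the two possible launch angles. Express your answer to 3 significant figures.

19.5°

Level-ground range: R = v₀² sin(2θ)/g ⇒ sin 2θ = R g / v₀² = 251×9.81/62.5² = 0.6304.
2θ = arcsin(0.6304) = 39.08° or 180° − 39.08° = 140.92°.
So θ = 19.5° or θ = 70.5°.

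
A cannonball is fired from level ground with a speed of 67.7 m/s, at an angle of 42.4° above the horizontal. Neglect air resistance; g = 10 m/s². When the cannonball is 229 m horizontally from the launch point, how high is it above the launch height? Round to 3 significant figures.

104 m

v_x = 67.7 cos 42.4° = 49.99 m/s, v_y0 = 67.7 sin 42.4° = 45.65 m/s.
Time to reach x = 229 m: t = x / v_x = 229 / 49.99 = 4.581 s.
y = v_y0 t − ½ g t² = 45.65×4.581 − 5.000×4.581² = 104 m.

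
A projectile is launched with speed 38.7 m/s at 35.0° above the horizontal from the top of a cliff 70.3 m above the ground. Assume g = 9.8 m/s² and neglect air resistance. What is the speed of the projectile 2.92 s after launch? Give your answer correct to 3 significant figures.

v_x = 38.7 cos 35.0° = 31.70 m/s (constant).
v_y(t) = 38.7 sin 35.0° − g t = 22.20 − 9.8 × 2.92 = -6.416 m/s.
Speed = √(v_x² + v_y²) = √(1005 + 41.17) = 32.3 m/s.

32.3 m/s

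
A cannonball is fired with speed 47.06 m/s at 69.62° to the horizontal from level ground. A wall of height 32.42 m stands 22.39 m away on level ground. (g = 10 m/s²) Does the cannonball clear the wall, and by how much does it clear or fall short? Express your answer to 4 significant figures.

v_x = 47.06 cos 69.62° = 16.388 m/s; v_y0 = 47.06 sin 69.62° = 44.114 m/s.
Time to reach the wall: t = 22.39 / 16.388 = 1.3662 s.
Height at that point: y = 44.114×1.3662 − 5.000×1.3662² = 50.936 m.
That is 50.936 − 32.42 = 18.52 m above the top of the wall, so the cannonball clears it.

Yes — it clears the wall by 18.52 m.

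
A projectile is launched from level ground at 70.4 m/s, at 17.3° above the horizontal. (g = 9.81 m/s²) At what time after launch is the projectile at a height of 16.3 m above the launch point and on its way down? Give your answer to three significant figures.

3.24 s

v_y0 = 70.4 sin 17.3° = 20.94 m/s.
Set y = v_y0 t − ½ g t² = 16.3: 4.905 t² − 20.94 t + 16.3 = 0.
t = [20.94 ± √(438.5 − 319.8)] / 9.81 = (20.94 ± 10.89) / 9.81, giving t = 1.02 s or t = 3.24 s.
On the way down corresponds to the larger root: t = 3.24 s.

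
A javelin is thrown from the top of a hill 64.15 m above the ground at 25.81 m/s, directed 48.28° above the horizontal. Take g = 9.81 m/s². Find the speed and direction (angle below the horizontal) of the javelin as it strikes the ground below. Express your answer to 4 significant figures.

v_x = 25.81 cos 48.28° = 17.176 m/s (constant).
|v_y| at impact = √((19.265)² + 2×9.81×64.15) = 40.370 m/s.
Speed = √(17.176² + 40.370²) = 43.87 m/s; angle = arctan(40.370/17.176) = 66.95° below horizontal.

43.87 m/s at 66.95° below the horizontal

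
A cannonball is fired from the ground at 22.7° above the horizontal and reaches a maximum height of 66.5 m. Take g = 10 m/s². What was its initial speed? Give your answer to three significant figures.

At maximum height v_y = 0, so (v₀ sin θ)² = 2 g H.
v₀ sin 22.7° = √(2 × 10 × 66.5) = 36.47 m/s.
v₀ = 36.47 / sin 22.7° = 36.47 / 0.3859 = 94.5 m/s.

94.5 m/s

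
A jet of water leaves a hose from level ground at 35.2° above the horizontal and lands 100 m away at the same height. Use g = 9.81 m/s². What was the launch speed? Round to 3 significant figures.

32.3 m/s

On level ground, R = v₀² sin(2θ) / g, so v₀ = √(R g / sin 2θ).
sin(2 × 35.2°) = 0.9421.
v₀ = √(100 × 9.81 / 0.9421) = √1041 = 32.3 m/s.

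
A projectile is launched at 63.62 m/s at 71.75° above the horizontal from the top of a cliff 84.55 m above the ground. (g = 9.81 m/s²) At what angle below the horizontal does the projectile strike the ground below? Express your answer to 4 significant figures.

74.71°

v_x = 63.62 cos 71.75° = 19.923 m/s.
At impact |v_y| = √(v_y0² + 2 g h) = √(60.420² + 2×9.81×84.55) = 72.866 m/s.
Angle below horizontal = arctan(|v_y| / v_x) = arctan(72.866 / 19.923) = 74.71°.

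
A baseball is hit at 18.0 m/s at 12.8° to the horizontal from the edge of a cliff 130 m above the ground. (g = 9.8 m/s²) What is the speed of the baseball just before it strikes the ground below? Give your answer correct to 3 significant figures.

53.6 m/s

v_x = 18.0 cos 12.8° = 17.55 m/s is unchanged throughout.
For the vertical component, v_y² = v_y0² + 2 g h = (3.988)² + 2×9.8×130 = 2564, so |v_y| = 50.64 m/s.
Impact speed = √(v_x² + v_y²) = √(308.0 + 2564) = 53.6 m/s.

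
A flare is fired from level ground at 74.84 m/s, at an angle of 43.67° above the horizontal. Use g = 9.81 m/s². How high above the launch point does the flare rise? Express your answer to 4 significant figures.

136.1 m

Vertical component of launch velocity: v_y = 74.84 sin 43.67° = 51.677 m/s.
At the highest point the vertical velocity is zero, so v_y² = 2 g h_max.
h_max = (51.677)² / (2 × 9.81) = 2670.5 / 19.62 = 136.1 m.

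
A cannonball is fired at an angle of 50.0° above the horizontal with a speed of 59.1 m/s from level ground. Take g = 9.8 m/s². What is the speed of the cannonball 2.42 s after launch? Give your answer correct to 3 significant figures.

43.7 m/s

v_x = 59.1 cos 50.0° = 37.99 m/s (constant).
v_y(t) = 59.1 sin 50.0° − g t = 45.27 − 9.8 × 2.42 = 21.55 m/s.
Speed = √(v_x² + v_y²) = √(1443 + 464.4) = 43.7 m/s.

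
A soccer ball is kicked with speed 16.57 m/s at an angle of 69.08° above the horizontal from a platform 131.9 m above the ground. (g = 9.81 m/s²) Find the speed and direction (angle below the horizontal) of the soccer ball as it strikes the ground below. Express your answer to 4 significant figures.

v_x = 16.57 cos 69.08° = 5.9166 m/s (constant).
|v_y| at impact = √((15.478)² + 2×9.81×131.9) = 53.174 m/s.
Speed = √(5.9166² + 53.174²) = 53.50 m/s; angle = arctan(53.174/5.9166) = 83.65° below horizontal.

53.50 m/s at 83.65° below the horizontal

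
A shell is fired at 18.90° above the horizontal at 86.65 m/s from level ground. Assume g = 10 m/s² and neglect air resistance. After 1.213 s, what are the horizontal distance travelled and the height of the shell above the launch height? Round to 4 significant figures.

v_x = 86.65 cos 18.90° = 81.978 m/s; v_y0 = 86.65 sin 18.90° = 28.067 m/s.
x = v_x t = 81.978 × 1.213 = 99.44 m.
y = v_y0 t − ½ g t² = 28.067×1.213 − 5.000×1.213² = 26.69 m.

x = 99.44 m, y = 26.69 m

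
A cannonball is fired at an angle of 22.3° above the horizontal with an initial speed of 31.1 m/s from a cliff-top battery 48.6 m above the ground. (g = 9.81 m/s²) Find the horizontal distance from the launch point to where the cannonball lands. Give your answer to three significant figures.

132 m

Components: v_x = 31.1 cos 22.3° = 28.77 m/s, v_y = 31.1 sin 22.3° = 11.80 m/s.
Vertical: 0 = 48.6 + 11.80 t − ½(9.81) t² ⇒ 4.905 t² − 11.80 t − 48.6 = 0.
t = [11.80 + √(139.2 + 953.5)] / 9.810 = 4.572 s.
Horizontal: R = v_x · t = 28.77 × 4.572 = 132 m.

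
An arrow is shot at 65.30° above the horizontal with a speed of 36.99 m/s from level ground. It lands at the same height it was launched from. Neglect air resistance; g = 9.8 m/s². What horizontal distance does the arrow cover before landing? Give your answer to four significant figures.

106.0 m

For level ground, R = v₀² sin(2θ) / g.
sin(2 × 65.30°) = sin 130.60° = 0.7593.
R = (36.99)² × 0.7593 / 9.8 = 106.0 m.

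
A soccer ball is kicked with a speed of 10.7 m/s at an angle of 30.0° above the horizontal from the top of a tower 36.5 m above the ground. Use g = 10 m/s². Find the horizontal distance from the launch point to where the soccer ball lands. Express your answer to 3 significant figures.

Components: v_x = 10.7 cos 30.0° = 9.266 m/s, v_y = 10.7 sin 30.0° = 5.350 m/s.
Vertical: 0 = 36.5 + 5.350 t − ½(10) t² ⇒ 5.000 t² − 5.350 t − 36.5 = 0.
t = [5.350 + √(28.62 + 730.0)] / 10.00 = 3.289 s.
Horizontal: R = v_x · t = 9.266 × 3.289 = 30.5 m.

30.5 m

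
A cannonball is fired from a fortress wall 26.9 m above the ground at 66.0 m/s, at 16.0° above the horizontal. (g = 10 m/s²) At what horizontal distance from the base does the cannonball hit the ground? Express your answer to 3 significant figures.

Components: v_x = 66.0 cos 16.0° = 63.44 m/s, v_y = 66.0 sin 16.0° = 18.19 m/s.
Vertical: 0 = 26.9 + 18.19 t − ½(10) t² ⇒ 5.000 t² − 18.19 t − 26.9 = 0.
t = [18.19 + √(330.9 + 538.0)] / 10.00 = 4.767 s.
Horizontal: R = v_x · t = 63.44 × 4.767 = 302 m.

302 m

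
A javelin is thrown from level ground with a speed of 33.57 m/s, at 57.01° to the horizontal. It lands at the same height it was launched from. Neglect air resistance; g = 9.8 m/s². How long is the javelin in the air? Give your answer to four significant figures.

5.746 s

Vertical component: v_y = 33.57 sin 57.01° = 28.157 m/s.
For a projectile landing at launch height, time of flight is t = 2 v_y / g = 2 × 28.157 / 9.8 = 5.746 s.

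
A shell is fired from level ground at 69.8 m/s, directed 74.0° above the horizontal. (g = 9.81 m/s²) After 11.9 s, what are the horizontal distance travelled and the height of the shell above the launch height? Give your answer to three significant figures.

x = 229 m, y = 104 m

v_x = 69.8 cos 74.0° = 19.24 m/s; v_y0 = 69.8 sin 74.0° = 67.10 m/s.
x = v_x t = 19.24 × 11.9 = 229 m.
y = v_y0 t − ½ g t² = 67.10×11.9 − 4.905×11.9² = 104 m.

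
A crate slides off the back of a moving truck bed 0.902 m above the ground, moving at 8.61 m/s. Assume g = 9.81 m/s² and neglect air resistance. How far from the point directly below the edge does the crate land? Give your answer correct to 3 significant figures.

3.69 m

Initial vertical velocity is zero, so the fall time comes from h = ½ g t²: t = √(2 × 0.902 / 9.81) = 0.4288 s.
Horizontal motion is uniform at 8.61 m/s, so x = 8.61 × 0.4288 = 3.69 m.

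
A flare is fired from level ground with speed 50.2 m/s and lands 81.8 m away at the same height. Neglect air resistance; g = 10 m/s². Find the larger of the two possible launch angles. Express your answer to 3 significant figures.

80.5°

Level-ground range: R = v₀² sin(2θ)/g ⇒ sin 2θ = R g / v₀² = 81.8×10/50.2² = 0.3246.
2θ = arcsin(0.3246) = 18.94° or 180° − 18.94° = 161.06°.
So θ = 9.47° or θ = 80.5°.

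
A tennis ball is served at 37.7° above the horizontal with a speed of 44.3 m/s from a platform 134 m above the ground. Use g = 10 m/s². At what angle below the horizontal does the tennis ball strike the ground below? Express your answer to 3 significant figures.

59.0°

v_x = 44.3 cos 37.7° = 35.05 m/s.
At impact |v_y| = √(v_y0² + 2 g h) = √(27.09² + 2×10×134) = 58.43 m/s.
Angle below horizontal = arctan(|v_y| / v_x) = arctan(58.43 / 35.05) = 59.0°.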